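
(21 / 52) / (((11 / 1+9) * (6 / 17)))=119 / 2080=0.06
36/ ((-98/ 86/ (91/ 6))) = -3354/ 7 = -479.14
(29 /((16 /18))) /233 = 0.14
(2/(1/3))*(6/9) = 4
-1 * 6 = -6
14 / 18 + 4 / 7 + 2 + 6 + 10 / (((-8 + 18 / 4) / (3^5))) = -43151 / 63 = -684.94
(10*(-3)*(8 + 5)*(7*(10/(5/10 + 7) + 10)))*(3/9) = -30940/3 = -10313.33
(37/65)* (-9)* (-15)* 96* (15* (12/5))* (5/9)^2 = 1065600/13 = 81969.23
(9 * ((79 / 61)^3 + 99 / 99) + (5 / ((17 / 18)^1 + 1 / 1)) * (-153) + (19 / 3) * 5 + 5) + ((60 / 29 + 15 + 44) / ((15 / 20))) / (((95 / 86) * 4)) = -4068087460058 / 13131985755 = -309.78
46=46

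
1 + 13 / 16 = 29 / 16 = 1.81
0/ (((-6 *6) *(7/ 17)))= 0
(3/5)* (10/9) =2/3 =0.67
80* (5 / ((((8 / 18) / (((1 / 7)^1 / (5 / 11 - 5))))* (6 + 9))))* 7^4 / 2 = -11319 / 5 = -2263.80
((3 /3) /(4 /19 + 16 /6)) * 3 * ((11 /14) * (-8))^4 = 160231104 /98441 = 1627.69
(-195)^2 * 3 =114075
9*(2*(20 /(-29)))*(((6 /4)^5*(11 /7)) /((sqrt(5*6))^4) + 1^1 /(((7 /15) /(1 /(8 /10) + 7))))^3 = -560150674870410657 /8148582400000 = -68742.10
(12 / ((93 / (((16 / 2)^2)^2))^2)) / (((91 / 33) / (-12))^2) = 3507914539008 / 7958041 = 440801.26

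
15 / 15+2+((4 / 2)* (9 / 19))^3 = 26409 / 6859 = 3.85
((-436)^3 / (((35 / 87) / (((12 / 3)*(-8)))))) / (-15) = -76914362368 / 175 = -439510642.10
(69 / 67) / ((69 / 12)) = 12 / 67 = 0.18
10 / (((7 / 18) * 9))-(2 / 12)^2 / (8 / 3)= 1913 / 672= 2.85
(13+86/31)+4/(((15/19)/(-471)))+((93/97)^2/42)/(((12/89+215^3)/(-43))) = -2370.63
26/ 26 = 1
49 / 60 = 0.82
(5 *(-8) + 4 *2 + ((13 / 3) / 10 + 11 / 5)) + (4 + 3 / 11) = -8281 / 330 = -25.09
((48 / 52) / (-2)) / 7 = -0.07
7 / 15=0.47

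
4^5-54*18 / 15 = 4796 / 5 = 959.20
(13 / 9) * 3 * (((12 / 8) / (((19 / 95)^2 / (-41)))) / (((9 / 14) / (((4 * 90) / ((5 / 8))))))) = -5969600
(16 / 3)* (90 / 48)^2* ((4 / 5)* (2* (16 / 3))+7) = 1165 / 4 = 291.25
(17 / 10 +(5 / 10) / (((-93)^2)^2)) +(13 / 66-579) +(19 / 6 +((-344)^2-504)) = 482433216055421 / 4114286055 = 117258.06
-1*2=-2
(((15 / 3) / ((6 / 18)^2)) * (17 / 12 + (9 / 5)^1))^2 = 335241 / 16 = 20952.56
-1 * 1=-1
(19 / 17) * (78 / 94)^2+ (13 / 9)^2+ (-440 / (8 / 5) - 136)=-1241489647 / 3041793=-408.14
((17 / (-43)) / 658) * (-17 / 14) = 289 / 396116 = 0.00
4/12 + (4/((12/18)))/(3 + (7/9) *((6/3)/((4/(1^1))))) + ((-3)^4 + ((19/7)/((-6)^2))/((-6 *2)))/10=3764245/368928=10.20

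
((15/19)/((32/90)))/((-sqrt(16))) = -675/1216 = -0.56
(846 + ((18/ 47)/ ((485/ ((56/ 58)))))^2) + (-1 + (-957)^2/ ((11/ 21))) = 764426110295478116/ 436993713025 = 1749284.00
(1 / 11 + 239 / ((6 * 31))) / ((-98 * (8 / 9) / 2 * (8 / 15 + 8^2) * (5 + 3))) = -126675 / 2070311936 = -0.00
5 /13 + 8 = 8.38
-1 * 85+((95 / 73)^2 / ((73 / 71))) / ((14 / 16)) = -83.12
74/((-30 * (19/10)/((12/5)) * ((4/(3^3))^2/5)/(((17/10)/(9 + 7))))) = -458541/6080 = -75.42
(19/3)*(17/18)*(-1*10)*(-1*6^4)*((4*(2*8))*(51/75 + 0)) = 16868352/5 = 3373670.40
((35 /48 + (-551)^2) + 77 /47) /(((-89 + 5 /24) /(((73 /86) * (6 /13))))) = -149999494143 /111975526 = -1339.57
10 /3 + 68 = 214 /3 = 71.33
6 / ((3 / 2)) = 4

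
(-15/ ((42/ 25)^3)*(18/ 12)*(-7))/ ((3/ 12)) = 78125/ 588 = 132.87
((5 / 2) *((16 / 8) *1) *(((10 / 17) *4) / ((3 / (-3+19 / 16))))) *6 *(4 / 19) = -2900 / 323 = -8.98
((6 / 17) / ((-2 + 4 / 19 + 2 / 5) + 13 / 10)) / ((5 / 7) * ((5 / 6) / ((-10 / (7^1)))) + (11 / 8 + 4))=-27360 / 34391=-0.80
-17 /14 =-1.21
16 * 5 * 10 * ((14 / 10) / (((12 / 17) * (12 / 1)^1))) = 1190 / 9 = 132.22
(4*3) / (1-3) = -6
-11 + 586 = 575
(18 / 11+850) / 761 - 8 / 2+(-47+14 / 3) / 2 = -1207813 / 50226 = -24.05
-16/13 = -1.23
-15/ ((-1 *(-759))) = -5/ 253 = -0.02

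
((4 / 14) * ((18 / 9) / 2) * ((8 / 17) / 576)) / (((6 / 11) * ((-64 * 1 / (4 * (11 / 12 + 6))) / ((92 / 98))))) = -20999 / 120911616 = -0.00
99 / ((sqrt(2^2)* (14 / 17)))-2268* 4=-252333 / 28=-9011.89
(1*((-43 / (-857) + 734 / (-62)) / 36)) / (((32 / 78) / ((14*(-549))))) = 2607743229 / 425072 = 6134.83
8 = 8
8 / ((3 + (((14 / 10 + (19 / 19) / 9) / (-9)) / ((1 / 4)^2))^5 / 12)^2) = 8548358525899403063203125000 / 80130974382181820216902758889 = 0.11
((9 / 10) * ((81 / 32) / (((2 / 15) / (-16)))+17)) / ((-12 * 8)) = 2.69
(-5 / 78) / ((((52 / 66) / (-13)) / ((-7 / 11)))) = -35 / 52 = -0.67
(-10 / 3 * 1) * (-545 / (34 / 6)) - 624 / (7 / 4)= -4282 / 119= -35.98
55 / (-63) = -55 / 63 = -0.87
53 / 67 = 0.79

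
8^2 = 64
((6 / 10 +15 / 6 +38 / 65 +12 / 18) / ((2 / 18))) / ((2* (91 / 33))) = 7.10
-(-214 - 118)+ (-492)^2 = 242396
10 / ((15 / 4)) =8 / 3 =2.67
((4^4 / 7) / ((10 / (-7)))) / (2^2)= -32 / 5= -6.40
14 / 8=7 / 4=1.75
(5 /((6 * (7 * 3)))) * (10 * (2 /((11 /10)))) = 500 /693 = 0.72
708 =708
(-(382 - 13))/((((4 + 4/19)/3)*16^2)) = -21033/20480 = -1.03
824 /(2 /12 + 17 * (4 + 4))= 4944 /817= 6.05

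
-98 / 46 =-49 / 23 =-2.13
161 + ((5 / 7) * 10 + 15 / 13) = 15406 / 91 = 169.30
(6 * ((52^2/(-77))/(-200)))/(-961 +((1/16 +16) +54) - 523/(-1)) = -32448/11332475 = -0.00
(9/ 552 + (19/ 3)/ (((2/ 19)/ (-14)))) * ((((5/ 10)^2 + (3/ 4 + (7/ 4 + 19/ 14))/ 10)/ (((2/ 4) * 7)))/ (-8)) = 41381351/ 2163840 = 19.12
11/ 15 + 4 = 71/ 15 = 4.73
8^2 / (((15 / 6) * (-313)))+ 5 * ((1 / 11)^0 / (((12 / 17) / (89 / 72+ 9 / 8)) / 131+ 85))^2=-32859375114461647 / 405185410284181685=-0.08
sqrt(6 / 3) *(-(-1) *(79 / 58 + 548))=31863 *sqrt(2) / 58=776.92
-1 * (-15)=15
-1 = -1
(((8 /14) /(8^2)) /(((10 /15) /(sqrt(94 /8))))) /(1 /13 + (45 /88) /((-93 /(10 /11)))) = 146289*sqrt(47) /1571248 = 0.64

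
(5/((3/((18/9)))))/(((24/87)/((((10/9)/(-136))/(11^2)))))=-725/888624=-0.00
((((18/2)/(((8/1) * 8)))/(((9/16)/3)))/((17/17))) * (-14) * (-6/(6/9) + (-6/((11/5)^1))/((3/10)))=4179/22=189.95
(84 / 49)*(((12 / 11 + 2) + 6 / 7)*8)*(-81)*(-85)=372786.35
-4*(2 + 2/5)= -48/5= -9.60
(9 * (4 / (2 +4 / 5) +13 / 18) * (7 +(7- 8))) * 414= 336582 / 7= 48083.14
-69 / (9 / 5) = -115 / 3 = -38.33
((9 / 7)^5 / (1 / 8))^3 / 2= 52708129816230144 / 4747561509943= 11102.15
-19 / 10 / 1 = -1.90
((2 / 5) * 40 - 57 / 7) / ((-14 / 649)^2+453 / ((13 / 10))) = 301158715 / 13356301546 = 0.02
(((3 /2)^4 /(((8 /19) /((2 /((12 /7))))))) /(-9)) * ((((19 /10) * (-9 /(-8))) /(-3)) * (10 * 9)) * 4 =204687 /512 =399.78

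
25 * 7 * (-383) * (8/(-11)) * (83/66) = 22252300/363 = 61301.10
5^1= 5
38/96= 19/48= 0.40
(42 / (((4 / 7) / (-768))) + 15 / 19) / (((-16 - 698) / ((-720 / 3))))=-42899880 / 2261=-18973.85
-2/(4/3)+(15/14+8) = 53/7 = 7.57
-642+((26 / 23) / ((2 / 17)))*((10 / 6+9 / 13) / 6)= -5744 / 9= -638.22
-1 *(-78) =78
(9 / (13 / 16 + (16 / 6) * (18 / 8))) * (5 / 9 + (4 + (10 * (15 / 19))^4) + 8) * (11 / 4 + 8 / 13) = 3199683391100 / 184664857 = 17326.98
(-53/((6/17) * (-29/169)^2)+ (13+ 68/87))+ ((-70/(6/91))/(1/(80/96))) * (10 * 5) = -746638007/15138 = -49322.10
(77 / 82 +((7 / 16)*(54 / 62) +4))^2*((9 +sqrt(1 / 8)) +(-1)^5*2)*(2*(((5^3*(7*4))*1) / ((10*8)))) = 2048350451175*sqrt(2) / 3308423168 +14338453158225 / 827105792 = 18211.28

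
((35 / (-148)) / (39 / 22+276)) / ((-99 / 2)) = 0.00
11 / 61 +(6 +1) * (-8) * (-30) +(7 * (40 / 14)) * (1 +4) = 108591 / 61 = 1780.18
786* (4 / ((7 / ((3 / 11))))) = 9432 / 77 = 122.49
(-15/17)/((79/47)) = -705/1343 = -0.52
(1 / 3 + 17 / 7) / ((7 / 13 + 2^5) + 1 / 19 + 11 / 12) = 57304 / 695219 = 0.08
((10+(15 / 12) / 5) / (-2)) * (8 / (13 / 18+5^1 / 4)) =-20.79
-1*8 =-8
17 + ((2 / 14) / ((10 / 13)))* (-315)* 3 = -317 / 2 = -158.50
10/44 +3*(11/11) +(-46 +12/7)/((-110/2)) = 621/154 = 4.03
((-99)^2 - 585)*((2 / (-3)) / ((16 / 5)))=-1920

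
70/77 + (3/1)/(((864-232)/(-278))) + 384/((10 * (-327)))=-1000179/1894420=-0.53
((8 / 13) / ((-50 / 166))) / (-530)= 332 / 86125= 0.00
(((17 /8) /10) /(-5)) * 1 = -17 /400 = -0.04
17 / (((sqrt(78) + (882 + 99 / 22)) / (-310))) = -6229140 / 1047739 + 21080 * sqrt(78) / 3143217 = -5.89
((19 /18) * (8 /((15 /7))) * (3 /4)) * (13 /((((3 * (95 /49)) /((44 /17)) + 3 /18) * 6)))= 143374 /54045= 2.65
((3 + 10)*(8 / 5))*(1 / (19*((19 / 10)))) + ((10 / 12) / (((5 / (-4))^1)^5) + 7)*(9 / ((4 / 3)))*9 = 409.24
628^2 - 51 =394333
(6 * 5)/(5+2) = 30/7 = 4.29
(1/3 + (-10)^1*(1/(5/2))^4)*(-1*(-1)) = 29/375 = 0.08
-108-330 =-438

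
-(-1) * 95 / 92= 95 / 92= 1.03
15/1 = 15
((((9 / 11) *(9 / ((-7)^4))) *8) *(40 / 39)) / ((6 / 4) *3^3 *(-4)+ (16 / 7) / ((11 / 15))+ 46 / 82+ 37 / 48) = -3400704 / 21291453001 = -0.00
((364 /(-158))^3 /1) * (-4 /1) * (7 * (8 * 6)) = 8102395392 /493039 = 16433.58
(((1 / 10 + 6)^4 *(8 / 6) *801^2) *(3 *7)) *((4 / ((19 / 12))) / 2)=373107228120522 / 11875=31419556052.25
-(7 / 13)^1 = -7 / 13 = -0.54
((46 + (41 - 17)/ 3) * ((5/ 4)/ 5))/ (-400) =-27/ 800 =-0.03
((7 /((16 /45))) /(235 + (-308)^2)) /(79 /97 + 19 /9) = 274995 /3886125536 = 0.00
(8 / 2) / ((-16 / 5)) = -5 / 4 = -1.25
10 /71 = 0.14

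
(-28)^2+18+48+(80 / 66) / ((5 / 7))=28106 / 33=851.70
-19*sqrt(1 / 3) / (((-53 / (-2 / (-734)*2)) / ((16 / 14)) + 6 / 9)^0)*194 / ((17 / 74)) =-272764*sqrt(3) / 51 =-9263.55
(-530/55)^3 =-1191016/1331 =-894.83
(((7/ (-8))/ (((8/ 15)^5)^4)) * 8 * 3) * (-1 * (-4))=-24227283.84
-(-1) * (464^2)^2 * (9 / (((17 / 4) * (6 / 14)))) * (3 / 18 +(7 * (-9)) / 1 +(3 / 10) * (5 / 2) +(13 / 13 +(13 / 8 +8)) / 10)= -237590648307712 / 17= -13975920488688.94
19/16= 1.19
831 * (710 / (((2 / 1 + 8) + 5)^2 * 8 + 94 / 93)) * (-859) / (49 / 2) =-47134128870 / 4103603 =-11486.04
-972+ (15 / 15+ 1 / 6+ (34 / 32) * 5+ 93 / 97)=-4491001 / 4656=-964.56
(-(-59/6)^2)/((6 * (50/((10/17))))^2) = -3481/9363600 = -0.00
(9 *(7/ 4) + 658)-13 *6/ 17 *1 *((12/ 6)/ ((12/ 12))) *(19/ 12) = 44827/ 68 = 659.22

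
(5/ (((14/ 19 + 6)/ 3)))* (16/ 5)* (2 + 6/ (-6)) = 57/ 8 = 7.12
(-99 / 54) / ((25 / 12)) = -22 / 25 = -0.88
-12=-12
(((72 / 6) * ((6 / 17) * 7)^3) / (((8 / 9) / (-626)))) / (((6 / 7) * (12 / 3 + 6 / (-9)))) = -1095705954 / 24565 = -44604.35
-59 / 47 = -1.26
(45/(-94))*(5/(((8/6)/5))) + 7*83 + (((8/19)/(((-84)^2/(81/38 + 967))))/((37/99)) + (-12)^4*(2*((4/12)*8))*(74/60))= 24076149569481/175778120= 136968.98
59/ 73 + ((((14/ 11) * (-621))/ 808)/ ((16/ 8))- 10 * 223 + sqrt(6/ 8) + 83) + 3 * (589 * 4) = sqrt(3)/ 2 + 3193069965/ 648824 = 4922.19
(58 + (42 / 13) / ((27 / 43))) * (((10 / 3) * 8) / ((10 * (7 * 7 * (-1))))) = -59104 / 17199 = -3.44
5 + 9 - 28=-14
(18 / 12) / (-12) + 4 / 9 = 23 / 72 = 0.32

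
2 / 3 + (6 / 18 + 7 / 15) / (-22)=104 / 165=0.63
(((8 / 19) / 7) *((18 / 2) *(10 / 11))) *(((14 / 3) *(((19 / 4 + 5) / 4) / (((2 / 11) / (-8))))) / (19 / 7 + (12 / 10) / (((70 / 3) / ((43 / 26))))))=-21294000 / 242003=-87.99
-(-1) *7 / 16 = 7 / 16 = 0.44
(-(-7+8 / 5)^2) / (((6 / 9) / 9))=-19683 / 50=-393.66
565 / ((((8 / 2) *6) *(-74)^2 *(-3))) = -565 / 394272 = -0.00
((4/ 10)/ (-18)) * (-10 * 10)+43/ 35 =1087/ 315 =3.45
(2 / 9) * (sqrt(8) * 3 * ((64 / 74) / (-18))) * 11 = -704 * sqrt(2) / 999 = -1.00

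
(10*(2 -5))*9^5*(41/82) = -885735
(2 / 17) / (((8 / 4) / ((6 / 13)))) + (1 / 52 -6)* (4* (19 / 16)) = -100357 / 3536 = -28.38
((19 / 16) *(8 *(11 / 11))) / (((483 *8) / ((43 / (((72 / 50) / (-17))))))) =-347225 / 278208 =-1.25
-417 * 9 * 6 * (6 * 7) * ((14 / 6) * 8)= -17654112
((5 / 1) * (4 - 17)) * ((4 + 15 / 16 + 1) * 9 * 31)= -1722825 / 16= -107676.56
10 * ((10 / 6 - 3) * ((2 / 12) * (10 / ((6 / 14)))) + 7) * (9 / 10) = 49 / 3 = 16.33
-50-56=-106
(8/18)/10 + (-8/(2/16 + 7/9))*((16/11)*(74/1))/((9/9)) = -1227514/1287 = -953.78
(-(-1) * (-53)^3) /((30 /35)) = -173689.83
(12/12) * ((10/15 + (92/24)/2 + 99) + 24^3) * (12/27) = 167107/27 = 6189.15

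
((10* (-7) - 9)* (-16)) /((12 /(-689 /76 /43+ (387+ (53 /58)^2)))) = 84161991140 /2061291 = 40829.75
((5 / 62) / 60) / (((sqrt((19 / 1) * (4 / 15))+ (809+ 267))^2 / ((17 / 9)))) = 0.00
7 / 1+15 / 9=26 / 3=8.67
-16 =-16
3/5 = 0.60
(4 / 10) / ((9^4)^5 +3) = 1 / 30394163647642322010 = 0.00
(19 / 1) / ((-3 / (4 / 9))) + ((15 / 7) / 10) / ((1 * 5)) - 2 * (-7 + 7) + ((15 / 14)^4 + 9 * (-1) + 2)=-43844561 / 5186160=-8.45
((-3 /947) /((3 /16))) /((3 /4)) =-0.02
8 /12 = 2 /3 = 0.67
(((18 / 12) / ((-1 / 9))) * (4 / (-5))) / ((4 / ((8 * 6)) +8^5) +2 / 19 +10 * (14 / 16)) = 6156 / 18682855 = 0.00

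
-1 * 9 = -9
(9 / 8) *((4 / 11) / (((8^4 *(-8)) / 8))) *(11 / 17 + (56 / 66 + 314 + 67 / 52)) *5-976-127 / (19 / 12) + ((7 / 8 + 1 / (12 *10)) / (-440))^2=-1056.37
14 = 14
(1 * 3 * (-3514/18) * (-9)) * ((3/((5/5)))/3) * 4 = 21084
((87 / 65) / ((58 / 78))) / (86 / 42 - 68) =-189 / 6925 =-0.03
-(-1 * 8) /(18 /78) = 104 /3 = 34.67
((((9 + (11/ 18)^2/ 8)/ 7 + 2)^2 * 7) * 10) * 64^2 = 142740366760/ 45927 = 3107983.69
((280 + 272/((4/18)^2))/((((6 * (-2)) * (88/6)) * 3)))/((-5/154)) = 10129/30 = 337.63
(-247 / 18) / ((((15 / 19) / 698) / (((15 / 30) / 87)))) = -1637857 / 23490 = -69.73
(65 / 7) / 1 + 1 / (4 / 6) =151 / 14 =10.79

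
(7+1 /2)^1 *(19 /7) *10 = 1425 /7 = 203.57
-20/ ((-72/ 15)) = 25/ 6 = 4.17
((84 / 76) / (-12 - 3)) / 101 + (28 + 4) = 307033 / 9595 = 32.00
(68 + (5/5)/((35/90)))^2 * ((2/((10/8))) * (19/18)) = 18546736/2205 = 8411.22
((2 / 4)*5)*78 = 195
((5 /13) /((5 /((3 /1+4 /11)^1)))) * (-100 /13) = -3700 /1859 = -1.99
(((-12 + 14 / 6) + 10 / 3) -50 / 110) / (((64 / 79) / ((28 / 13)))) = -7742 / 429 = -18.05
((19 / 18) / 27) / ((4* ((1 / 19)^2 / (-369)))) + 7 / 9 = -281051 / 216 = -1301.16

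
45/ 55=9/ 11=0.82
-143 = -143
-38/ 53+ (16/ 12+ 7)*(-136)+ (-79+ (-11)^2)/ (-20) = -1806479/ 1590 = -1136.15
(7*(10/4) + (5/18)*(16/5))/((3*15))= 331/810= 0.41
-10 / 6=-1.67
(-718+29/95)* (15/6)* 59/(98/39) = -156884481/3724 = -42127.95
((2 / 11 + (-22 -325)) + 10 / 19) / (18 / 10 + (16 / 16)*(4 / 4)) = -361875 / 2926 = -123.68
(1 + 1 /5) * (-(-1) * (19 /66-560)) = -36941 /55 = -671.65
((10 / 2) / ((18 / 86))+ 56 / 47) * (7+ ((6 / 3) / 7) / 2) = 530450 / 2961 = 179.15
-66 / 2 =-33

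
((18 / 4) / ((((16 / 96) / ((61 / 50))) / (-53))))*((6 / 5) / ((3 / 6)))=-4189.97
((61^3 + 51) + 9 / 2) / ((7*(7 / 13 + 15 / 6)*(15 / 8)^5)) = 193427832832 / 419934375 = 460.61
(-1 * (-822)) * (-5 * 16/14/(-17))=32880/119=276.30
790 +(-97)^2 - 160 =10039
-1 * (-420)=420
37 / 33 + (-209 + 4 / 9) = -20536 / 99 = -207.43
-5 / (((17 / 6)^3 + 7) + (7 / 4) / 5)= -0.17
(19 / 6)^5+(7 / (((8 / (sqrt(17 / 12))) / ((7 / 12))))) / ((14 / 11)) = 318.91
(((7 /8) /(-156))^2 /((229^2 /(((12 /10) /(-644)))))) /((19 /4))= -7 /29744065328640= -0.00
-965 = -965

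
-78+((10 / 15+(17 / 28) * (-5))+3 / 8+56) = -4031 / 168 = -23.99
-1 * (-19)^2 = -361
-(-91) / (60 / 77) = 7007 / 60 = 116.78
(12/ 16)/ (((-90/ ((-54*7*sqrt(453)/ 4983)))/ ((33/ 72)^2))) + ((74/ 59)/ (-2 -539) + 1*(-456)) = -14555138/ 31919 + 77*sqrt(453)/ 579840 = -456.00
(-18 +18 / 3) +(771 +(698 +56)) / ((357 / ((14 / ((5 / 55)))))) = 645.84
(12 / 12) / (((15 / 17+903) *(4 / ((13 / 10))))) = 17 / 47280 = 0.00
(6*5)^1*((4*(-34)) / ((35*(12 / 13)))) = -884 / 7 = -126.29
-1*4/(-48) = 1/12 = 0.08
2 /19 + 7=135 /19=7.11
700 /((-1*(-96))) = 175 /24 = 7.29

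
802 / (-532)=-401 / 266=-1.51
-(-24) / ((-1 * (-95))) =24 / 95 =0.25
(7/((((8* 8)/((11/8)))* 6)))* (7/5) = 539/15360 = 0.04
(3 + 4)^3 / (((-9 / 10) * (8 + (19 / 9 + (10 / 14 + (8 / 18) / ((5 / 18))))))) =-60025 / 1957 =-30.67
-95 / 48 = -1.98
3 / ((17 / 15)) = 45 / 17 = 2.65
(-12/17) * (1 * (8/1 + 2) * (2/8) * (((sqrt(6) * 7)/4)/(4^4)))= -105 * sqrt(6)/8704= -0.03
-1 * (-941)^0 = -1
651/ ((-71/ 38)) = -24738/ 71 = -348.42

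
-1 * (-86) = 86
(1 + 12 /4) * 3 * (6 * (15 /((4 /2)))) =540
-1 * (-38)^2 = -1444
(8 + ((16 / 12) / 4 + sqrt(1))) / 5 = 28 / 15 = 1.87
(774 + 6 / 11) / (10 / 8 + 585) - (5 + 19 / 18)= -439643 / 92862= -4.73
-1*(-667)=667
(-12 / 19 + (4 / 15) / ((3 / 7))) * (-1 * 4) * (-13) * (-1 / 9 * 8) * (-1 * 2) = -6656 / 7695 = -0.86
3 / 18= 1 / 6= 0.17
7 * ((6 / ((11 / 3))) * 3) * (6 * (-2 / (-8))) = 567 / 11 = 51.55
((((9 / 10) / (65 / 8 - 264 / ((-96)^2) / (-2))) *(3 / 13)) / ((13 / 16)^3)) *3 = 127401984 / 892674055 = 0.14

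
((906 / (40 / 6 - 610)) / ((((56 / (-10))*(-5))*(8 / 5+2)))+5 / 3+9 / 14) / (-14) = -69775 / 425712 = -0.16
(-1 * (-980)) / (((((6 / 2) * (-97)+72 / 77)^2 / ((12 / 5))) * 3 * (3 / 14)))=65076704 / 1496556675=0.04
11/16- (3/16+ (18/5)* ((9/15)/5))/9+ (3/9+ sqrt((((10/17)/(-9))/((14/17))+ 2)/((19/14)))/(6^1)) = 11* sqrt(38)/342+ 119/125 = 1.15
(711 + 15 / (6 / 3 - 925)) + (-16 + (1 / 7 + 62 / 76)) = 170866385 / 245518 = 695.94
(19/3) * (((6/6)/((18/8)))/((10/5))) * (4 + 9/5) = 1102/135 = 8.16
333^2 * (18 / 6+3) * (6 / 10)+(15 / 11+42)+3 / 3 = 399244.76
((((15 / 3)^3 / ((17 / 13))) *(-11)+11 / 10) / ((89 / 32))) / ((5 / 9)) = -25713072 / 37825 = -679.79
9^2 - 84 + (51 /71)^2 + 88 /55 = -22282 /25205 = -0.88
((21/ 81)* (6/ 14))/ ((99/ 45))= 5/ 99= 0.05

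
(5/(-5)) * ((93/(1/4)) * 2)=-744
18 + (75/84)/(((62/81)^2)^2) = 8523441369/413737408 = 20.60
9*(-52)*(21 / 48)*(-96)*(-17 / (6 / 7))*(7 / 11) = -2728908 / 11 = -248082.55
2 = 2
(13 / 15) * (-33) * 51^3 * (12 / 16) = -56907279 / 20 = -2845363.95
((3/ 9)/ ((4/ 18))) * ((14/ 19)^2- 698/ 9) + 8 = -116443/ 1083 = -107.52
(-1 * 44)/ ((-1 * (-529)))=-0.08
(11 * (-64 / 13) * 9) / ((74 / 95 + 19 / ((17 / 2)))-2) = -480.54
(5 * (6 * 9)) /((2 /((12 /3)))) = 540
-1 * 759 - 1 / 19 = -14422 / 19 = -759.05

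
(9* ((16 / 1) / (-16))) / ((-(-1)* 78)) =-3 / 26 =-0.12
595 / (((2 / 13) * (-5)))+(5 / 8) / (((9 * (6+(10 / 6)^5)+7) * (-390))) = -767757545 / 992576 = -773.50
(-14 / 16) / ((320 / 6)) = -21 / 1280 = -0.02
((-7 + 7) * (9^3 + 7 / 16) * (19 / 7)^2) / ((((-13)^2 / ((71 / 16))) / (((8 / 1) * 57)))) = 0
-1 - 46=-47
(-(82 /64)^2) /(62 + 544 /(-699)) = -1175019 /43821056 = -0.03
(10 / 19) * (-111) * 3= -175.26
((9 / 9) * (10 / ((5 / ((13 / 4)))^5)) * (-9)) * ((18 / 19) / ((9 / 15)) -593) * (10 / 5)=37549974969 / 3040000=12351.97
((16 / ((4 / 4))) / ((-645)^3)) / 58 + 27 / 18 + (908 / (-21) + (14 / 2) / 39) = -58858545121081 / 1416278067750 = -41.56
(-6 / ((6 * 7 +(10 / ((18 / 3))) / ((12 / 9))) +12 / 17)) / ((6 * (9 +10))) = -68 / 56791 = -0.00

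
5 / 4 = 1.25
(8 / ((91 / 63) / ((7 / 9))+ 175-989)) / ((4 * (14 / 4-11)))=28 / 85275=0.00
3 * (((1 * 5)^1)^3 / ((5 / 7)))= 525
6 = 6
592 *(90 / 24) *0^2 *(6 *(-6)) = 0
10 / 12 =5 / 6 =0.83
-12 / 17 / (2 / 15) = -90 / 17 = -5.29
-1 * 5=-5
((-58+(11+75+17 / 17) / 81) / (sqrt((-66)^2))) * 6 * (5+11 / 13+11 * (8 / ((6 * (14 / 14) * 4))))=-570227 / 11583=-49.23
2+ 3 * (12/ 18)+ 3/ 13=55/ 13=4.23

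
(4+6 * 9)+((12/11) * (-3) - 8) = 514/11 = 46.73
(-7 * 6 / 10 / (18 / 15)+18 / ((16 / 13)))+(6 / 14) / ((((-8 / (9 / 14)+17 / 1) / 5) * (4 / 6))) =27163 / 2296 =11.83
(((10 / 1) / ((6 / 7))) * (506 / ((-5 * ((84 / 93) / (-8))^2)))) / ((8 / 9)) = -729399 / 7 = -104199.86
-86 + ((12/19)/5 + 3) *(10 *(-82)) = -2649.58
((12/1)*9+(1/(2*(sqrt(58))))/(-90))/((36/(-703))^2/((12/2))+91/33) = 1761360876/44980147 - 5436299*sqrt(58)/156530911560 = 39.16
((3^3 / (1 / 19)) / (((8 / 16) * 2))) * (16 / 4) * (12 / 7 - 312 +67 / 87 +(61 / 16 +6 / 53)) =-26986604229 / 43036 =-627070.46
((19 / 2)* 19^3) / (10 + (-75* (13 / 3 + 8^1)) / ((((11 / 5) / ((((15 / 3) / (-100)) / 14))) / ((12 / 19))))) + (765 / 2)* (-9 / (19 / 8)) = 2740288937 / 608665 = 4502.13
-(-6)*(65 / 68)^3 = 823875 / 157216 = 5.24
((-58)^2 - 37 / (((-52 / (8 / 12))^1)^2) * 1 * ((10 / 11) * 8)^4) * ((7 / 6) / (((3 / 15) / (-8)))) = -10434746672560 / 66806883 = -156192.69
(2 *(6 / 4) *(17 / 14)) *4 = 102 / 7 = 14.57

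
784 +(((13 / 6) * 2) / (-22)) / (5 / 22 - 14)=712669 / 909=784.01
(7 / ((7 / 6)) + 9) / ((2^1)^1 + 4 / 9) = 135 / 22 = 6.14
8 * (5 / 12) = 3.33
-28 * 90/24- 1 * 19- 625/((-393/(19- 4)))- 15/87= -381106/3799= -100.32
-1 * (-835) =835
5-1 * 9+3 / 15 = -19 / 5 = -3.80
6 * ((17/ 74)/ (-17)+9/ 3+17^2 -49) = 53943/ 37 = 1457.92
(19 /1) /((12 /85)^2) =137275 /144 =953.30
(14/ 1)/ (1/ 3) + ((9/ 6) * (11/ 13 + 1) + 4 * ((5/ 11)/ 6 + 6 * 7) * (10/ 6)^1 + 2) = 421202/ 1287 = 327.27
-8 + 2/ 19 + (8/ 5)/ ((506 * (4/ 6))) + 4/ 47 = -8816752/ 1129645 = -7.80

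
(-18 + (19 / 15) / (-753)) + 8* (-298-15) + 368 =-24329449 / 11295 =-2154.00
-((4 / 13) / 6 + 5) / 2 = -197 / 78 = -2.53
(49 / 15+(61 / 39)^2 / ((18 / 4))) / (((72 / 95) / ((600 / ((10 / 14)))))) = 173430005 / 41067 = 4223.10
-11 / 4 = -2.75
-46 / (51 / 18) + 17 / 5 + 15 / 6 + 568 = 94803 / 170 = 557.66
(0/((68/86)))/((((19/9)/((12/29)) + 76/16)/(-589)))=0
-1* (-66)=66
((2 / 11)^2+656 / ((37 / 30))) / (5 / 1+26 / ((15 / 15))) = 2381428 / 138787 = 17.16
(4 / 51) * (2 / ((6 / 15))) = 20 / 51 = 0.39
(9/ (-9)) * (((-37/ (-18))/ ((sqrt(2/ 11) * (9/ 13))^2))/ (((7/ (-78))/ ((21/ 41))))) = 894179/ 6642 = 134.62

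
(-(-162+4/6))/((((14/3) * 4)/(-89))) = -10769/14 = -769.21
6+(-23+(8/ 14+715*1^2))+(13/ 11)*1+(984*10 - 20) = 810021/ 77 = 10519.75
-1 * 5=-5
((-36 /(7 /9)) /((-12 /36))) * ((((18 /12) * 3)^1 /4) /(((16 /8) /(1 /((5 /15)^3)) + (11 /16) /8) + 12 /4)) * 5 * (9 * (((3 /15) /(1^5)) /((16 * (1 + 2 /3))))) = 6377292 /382235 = 16.68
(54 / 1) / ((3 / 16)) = 288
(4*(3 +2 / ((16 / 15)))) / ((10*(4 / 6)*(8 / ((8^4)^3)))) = 125627793408 / 5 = 25125558681.60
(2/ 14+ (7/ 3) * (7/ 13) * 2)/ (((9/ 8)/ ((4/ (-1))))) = -23200/ 2457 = -9.44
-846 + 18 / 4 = -1683 / 2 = -841.50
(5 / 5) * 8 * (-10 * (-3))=240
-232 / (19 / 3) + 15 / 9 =-1993 / 57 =-34.96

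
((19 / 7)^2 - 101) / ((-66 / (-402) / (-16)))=9124.93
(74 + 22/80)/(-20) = -2971/800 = -3.71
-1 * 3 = -3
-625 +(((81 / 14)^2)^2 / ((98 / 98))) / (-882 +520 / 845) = -275666187373 / 440170528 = -626.27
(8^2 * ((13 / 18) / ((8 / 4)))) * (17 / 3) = 3536 / 27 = 130.96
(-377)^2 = 142129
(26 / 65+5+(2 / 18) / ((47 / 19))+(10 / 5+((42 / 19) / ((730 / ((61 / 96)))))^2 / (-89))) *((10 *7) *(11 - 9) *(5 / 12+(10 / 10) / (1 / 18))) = 21353715299190237691 / 1112434660500480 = 19195.48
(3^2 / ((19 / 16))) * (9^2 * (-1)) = -11664 / 19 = -613.89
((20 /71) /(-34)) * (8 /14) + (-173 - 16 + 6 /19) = -30290425 /160531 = -188.69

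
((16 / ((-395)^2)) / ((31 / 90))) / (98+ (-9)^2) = 288 / 173156545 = 0.00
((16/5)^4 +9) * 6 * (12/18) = 284644/625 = 455.43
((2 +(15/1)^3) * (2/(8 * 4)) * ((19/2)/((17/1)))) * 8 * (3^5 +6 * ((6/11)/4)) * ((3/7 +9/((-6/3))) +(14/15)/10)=-10890905127/11900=-915202.11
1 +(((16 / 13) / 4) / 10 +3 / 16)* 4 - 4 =-553 / 260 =-2.13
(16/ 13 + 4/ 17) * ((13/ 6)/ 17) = 54/ 289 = 0.19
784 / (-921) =-784 / 921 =-0.85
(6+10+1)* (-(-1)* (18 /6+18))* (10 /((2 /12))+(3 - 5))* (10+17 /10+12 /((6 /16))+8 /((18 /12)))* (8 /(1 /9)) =365502312 /5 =73100462.40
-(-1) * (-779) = -779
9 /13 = 0.69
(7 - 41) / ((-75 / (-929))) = -31586 / 75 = -421.15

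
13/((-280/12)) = -39/70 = -0.56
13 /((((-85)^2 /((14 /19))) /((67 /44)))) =6097 /3020050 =0.00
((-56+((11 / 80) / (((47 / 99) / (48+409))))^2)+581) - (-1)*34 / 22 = 2806347543419 / 155513600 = 18045.67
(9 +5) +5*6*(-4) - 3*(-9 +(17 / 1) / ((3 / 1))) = -96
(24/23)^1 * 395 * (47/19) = 445560/437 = 1019.59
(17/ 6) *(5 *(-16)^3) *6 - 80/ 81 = -28201040/ 81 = -348160.99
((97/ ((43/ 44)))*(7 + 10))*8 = 580448/ 43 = 13498.79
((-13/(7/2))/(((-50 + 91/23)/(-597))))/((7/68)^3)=-37418036864/847553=-44148.32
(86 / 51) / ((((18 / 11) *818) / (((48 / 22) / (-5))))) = -172 / 312885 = -0.00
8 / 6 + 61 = 187 / 3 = 62.33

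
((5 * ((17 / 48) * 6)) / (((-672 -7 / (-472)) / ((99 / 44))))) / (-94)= 45135 / 119258552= 0.00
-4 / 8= -1 / 2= -0.50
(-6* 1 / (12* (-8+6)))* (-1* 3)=-3 / 4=-0.75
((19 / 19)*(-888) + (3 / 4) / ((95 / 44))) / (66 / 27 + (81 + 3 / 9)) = -758943 / 71630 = -10.60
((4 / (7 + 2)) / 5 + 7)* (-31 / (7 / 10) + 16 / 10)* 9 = -2723.35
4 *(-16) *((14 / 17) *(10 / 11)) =-8960 / 187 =-47.91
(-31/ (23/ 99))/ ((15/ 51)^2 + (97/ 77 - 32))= 68294457/ 15689174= 4.35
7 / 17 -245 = -4158 / 17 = -244.59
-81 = -81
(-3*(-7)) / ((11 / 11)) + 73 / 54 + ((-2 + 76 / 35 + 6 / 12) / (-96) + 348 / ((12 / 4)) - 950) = -49088903 / 60480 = -811.66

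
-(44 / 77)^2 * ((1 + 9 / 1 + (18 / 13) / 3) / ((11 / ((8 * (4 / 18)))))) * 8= -278528 / 63063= -4.42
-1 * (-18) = 18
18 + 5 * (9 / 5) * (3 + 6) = 99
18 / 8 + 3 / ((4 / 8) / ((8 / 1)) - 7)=269 / 148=1.82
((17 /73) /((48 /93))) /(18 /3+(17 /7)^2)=25823 /680944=0.04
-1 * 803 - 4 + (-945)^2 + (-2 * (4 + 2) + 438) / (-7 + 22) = 4461232 / 5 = 892246.40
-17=-17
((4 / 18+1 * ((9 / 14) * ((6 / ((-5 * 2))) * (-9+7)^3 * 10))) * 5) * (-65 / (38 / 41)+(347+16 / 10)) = 51797911 / 1197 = 43273.11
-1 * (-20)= 20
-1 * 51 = -51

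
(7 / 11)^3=343 / 1331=0.26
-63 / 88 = -0.72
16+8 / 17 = 280 / 17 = 16.47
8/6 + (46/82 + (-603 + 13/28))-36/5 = -10467029/17220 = -607.84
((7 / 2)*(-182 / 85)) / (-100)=637 / 8500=0.07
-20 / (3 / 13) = -260 / 3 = -86.67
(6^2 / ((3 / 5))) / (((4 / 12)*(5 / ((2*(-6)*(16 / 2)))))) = -3456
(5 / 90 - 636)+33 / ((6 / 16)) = -9863 / 18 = -547.94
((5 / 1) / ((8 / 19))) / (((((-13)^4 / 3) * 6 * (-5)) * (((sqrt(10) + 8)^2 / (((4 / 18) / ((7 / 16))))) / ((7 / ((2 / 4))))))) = -1406 / 187388721 + 304 * sqrt(10) / 187388721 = -0.00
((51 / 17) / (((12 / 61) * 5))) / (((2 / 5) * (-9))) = -61 / 72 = -0.85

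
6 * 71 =426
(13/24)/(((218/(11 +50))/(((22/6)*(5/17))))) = 43615/266832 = 0.16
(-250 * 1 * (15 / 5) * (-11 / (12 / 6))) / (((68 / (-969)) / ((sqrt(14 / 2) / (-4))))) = 235125 * sqrt(7) / 16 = 38880.14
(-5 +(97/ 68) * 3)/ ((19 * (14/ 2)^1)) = -7/ 1292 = -0.01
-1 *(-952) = 952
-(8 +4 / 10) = -42 / 5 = -8.40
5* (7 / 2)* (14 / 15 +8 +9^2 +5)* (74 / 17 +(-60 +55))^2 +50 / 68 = 1207403 / 1734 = 696.31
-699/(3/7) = -1631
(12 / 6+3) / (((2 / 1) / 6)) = 15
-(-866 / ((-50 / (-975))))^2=-285170769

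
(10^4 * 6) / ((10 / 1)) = 6000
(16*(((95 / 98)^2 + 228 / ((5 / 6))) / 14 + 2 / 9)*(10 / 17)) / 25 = 479980532 / 64286775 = 7.47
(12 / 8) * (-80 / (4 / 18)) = -540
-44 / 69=-0.64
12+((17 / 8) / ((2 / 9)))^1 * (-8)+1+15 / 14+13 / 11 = -4716 / 77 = -61.25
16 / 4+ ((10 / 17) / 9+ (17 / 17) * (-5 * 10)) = -7028 / 153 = -45.93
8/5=1.60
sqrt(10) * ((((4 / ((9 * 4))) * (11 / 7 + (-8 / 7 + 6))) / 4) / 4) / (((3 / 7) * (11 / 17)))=85 * sqrt(10) / 528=0.51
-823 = -823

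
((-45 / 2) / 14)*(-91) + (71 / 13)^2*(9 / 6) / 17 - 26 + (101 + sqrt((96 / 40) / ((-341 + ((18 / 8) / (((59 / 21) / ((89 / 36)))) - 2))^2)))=1888*sqrt(15) / 1609615 + 2572851 / 11492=223.89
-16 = -16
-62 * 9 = -558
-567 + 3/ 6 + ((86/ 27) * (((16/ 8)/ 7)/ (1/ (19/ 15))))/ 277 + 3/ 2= -443688407/ 785295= -565.00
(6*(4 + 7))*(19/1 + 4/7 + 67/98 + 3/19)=1347.26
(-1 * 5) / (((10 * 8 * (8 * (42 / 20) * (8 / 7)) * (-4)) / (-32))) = -5 / 192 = -0.03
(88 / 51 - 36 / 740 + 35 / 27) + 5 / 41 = 10775599 / 3481515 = 3.10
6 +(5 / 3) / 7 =131 / 21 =6.24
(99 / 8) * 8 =99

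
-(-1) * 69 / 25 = 69 / 25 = 2.76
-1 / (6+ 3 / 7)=-7 / 45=-0.16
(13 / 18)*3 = 13 / 6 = 2.17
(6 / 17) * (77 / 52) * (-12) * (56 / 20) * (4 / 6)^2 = -7.80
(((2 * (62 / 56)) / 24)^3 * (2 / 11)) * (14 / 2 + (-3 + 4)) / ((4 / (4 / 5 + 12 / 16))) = 923521 / 2086318080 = 0.00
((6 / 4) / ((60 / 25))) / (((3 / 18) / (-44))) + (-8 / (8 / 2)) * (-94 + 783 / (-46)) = 1312 / 23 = 57.04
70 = 70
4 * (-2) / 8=-1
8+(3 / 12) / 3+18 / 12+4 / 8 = 121 / 12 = 10.08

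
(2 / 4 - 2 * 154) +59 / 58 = -8888 / 29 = -306.48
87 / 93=29 / 31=0.94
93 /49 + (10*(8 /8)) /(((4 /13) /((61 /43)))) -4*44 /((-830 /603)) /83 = 7191249631 /145151230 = 49.54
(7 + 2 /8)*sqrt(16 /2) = 29*sqrt(2) /2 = 20.51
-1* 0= 0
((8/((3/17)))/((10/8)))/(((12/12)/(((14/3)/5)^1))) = 7616/225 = 33.85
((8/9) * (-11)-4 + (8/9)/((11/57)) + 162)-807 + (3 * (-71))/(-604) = -39095765/59796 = -653.82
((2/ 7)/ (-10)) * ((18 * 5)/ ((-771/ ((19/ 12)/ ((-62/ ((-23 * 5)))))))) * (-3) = -6555/ 223076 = -0.03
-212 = -212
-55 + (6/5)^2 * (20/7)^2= -2119/49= -43.24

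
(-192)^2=36864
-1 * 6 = -6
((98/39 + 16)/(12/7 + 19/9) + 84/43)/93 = 0.07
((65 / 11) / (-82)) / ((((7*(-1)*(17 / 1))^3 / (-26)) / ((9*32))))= -243360 / 760006709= -0.00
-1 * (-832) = 832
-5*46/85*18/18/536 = -23/4556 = -0.01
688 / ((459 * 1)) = 688 / 459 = 1.50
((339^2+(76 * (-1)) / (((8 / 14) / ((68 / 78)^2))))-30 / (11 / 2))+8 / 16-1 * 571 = 3822831455 / 33462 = 114243.96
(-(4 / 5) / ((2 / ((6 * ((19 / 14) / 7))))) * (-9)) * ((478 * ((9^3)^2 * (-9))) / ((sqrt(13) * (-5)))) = 2345701920732 * sqrt(13) / 15925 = 531086251.31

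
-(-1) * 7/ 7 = 1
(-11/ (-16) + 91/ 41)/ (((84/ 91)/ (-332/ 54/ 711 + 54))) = 3211897169/ 18889848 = 170.03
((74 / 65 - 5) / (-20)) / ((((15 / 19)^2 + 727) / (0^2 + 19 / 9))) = 1721609 / 3073262400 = 0.00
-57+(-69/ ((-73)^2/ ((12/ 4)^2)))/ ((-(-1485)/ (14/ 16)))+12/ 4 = -126617201/ 2344760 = -54.00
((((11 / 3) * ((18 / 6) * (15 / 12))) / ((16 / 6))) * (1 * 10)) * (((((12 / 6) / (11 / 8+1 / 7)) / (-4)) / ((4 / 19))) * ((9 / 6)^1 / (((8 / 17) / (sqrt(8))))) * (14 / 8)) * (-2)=460845 * sqrt(2) / 256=2545.83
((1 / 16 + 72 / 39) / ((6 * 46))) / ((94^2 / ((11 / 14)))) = 4367 / 7101599232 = 0.00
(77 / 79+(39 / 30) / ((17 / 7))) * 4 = 40558 / 6715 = 6.04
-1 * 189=-189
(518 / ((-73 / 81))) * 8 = -335664 / 73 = -4598.14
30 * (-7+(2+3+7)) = 150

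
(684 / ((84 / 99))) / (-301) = -5643 / 2107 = -2.68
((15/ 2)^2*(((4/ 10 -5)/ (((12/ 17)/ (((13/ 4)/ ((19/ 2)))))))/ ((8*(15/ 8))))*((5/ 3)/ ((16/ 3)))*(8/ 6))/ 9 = -0.39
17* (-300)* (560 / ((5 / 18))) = -10281600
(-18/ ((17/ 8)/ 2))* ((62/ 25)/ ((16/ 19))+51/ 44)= -69.53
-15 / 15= -1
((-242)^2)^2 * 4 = 13718968384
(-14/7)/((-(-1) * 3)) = -2/3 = -0.67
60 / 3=20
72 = 72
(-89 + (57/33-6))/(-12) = 171/22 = 7.77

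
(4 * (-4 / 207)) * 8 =-128 / 207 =-0.62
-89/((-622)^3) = 89/240641848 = 0.00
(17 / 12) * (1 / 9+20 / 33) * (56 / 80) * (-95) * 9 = -160531 / 264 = -608.07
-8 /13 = -0.62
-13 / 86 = -0.15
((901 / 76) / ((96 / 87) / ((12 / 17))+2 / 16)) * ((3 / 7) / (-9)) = -52258 / 156275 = -0.33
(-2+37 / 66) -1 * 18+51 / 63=-2869 / 154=-18.63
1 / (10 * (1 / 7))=7 / 10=0.70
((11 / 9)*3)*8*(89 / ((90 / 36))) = 15664 / 15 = 1044.27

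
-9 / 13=-0.69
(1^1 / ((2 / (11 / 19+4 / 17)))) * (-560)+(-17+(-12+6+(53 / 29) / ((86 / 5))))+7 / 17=-201768789 / 805562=-250.47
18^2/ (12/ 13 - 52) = -6.34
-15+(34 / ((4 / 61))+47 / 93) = 93745 / 186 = 504.01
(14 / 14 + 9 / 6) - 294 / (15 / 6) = -1151 / 10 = -115.10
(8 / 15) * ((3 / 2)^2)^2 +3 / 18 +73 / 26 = 2213 / 390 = 5.67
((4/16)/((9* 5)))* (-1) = -1/180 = -0.01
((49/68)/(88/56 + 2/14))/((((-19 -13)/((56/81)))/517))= -1241317/264384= -4.70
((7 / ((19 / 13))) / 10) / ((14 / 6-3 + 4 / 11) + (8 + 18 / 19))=3003 / 54200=0.06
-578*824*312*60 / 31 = -8915811840 / 31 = -287606833.55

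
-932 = -932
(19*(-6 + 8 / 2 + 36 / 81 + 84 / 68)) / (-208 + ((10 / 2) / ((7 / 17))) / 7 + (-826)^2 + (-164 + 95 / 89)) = -213689 / 23946880068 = -0.00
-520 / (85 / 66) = -6864 / 17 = -403.76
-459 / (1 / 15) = -6885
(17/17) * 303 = 303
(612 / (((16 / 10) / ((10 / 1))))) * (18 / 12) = 11475 / 2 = 5737.50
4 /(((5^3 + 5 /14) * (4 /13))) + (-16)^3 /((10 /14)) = -5734.30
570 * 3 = 1710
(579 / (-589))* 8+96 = 51912 / 589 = 88.14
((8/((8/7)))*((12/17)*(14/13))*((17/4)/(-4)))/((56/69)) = -1449/208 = -6.97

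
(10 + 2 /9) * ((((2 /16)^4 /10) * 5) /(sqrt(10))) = 23 * sqrt(10) /184320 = 0.00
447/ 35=12.77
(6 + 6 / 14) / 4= 45 / 28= 1.61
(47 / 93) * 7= 3.54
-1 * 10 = -10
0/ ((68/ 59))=0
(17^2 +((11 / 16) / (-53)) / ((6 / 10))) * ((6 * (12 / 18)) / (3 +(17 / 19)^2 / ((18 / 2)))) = 796179363 / 2127632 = 374.21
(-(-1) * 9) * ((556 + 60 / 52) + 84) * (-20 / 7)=-1500300 / 91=-16486.81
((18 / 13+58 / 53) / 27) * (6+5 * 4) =3416 / 1431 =2.39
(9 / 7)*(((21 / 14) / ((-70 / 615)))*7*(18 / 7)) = -29889 / 98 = -304.99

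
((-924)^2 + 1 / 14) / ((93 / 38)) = 227104435 / 651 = 348854.74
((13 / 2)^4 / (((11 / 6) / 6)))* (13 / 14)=3341637 / 616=5424.74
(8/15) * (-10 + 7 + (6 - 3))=0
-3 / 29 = -0.10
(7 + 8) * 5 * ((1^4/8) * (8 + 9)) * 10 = 6375/4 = 1593.75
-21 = -21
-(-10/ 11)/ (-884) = -5/ 4862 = -0.00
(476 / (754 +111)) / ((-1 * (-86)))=238 / 37195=0.01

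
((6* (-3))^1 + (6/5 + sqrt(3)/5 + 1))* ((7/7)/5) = -79/25 + sqrt(3)/25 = -3.09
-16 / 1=-16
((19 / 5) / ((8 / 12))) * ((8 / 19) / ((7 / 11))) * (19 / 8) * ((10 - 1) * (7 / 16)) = 35.27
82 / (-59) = -1.39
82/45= 1.82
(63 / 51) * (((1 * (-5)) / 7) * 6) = -5.29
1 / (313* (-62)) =-1 / 19406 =-0.00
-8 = -8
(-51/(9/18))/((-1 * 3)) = 34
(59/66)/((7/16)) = 472/231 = 2.04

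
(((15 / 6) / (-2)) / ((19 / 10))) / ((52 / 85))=-2125 / 1976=-1.08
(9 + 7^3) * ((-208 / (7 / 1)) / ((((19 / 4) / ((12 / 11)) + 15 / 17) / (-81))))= 161789.47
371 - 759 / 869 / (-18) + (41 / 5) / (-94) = 20660689 / 55695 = 370.96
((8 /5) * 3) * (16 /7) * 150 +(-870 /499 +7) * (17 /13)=75042377 /45409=1652.59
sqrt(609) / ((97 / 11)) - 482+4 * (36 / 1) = -338+11 * sqrt(609) / 97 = -335.20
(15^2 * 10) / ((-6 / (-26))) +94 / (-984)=4796953 / 492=9749.90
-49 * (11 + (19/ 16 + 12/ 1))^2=-7338681/ 256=-28666.72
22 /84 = 11 /42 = 0.26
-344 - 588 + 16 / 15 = -13964 / 15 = -930.93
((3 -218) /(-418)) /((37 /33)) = 645 /1406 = 0.46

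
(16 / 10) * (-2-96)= -784 / 5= -156.80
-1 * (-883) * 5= 4415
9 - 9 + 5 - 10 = -5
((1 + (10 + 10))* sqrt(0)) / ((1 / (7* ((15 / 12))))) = 0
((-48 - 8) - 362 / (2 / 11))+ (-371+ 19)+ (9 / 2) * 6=-2372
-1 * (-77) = 77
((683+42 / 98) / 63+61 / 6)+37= 51169 / 882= 58.01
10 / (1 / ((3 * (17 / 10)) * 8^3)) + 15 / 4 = 104463 / 4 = 26115.75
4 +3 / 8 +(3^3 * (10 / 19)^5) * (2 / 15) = 89543465 / 19808792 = 4.52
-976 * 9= -8784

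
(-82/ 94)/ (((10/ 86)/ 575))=-202745/ 47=-4313.72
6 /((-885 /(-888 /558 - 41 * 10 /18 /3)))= 15374 /246915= 0.06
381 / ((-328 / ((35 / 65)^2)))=-18669 / 55432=-0.34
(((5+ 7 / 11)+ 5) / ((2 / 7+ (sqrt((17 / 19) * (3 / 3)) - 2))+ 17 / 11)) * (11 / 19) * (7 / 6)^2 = 637637 / 390328+ 3776773 * sqrt(323) / 7416232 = 10.79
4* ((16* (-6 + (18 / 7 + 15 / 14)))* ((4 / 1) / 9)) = -1408 / 21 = -67.05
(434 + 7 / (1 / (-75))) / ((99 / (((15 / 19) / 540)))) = -91 / 67716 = -0.00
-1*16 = -16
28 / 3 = 9.33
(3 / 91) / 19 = 3 / 1729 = 0.00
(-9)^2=81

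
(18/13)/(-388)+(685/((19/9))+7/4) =31263631/95836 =326.22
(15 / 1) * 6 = 90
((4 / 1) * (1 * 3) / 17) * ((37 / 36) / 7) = 37 / 357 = 0.10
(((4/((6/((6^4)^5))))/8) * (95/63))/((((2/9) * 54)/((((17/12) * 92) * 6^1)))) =209580255024906240/7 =29940036432129462.86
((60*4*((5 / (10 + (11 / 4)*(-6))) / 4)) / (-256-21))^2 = 360000 / 12967201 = 0.03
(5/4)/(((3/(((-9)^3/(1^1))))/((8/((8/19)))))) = -23085/4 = -5771.25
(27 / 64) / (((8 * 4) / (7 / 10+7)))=2079 / 20480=0.10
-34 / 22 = -17 / 11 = -1.55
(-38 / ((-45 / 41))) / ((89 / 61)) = 95038 / 4005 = 23.73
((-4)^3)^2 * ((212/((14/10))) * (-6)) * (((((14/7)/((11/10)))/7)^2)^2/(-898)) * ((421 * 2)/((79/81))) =142136023449600000/8728394621177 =16284.33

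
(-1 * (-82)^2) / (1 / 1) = -6724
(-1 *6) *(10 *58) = -3480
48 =48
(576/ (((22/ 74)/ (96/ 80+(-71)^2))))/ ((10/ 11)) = 268648416/ 25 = 10745936.64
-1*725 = -725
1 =1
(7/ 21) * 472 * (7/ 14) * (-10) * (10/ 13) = -23600/ 39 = -605.13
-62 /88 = -31 /44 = -0.70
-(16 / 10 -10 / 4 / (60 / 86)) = 119 / 60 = 1.98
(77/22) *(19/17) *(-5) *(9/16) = -5985/544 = -11.00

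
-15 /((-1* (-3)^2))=5 /3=1.67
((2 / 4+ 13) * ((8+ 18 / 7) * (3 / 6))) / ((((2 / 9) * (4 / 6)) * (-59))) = -26973 / 3304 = -8.16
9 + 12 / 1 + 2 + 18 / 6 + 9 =35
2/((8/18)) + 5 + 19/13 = 285/26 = 10.96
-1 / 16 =-0.06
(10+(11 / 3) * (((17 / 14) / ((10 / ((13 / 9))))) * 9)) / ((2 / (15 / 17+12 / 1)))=484063 / 4760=101.69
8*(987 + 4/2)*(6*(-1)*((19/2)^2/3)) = -1428116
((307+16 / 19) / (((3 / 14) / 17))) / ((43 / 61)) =84915782 / 2451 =34645.36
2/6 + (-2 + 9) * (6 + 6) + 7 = 274/3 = 91.33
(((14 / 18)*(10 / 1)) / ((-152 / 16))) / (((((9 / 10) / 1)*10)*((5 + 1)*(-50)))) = 7 / 23085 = 0.00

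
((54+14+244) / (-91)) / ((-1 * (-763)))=-24 / 5341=-0.00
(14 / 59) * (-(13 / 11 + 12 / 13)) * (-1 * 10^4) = 42140000 / 8437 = 4994.67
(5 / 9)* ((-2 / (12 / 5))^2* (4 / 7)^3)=2000 / 27783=0.07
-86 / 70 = -43 / 35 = -1.23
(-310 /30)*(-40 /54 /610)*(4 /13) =248 /64233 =0.00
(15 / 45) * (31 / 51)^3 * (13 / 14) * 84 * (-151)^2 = 17660879366 / 132651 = 133137.93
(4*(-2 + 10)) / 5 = 32 / 5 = 6.40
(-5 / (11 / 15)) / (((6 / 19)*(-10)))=95 / 44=2.16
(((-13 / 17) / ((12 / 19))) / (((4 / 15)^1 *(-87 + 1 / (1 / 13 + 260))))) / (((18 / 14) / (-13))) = -126657895 / 240013344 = -0.53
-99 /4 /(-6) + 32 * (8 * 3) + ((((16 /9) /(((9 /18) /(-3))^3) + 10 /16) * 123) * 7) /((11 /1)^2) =-946635 /484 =-1955.86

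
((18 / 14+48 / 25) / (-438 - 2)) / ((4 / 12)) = -0.02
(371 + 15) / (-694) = -0.56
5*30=150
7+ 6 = 13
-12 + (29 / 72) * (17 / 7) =-5555 / 504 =-11.02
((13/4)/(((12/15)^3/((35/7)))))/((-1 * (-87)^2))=-8125/1937664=-0.00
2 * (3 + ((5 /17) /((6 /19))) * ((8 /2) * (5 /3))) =2818 /153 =18.42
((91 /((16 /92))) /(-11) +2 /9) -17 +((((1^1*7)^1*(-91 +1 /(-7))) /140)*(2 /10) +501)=435.74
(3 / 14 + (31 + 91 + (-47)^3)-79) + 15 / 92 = -66834077 / 644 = -103779.62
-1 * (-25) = 25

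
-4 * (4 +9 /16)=-73 /4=-18.25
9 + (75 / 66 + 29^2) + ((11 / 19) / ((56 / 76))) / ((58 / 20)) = 3802385 / 4466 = 851.41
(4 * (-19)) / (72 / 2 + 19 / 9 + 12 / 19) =-12996 / 6625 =-1.96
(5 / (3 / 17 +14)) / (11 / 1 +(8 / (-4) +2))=85 / 2651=0.03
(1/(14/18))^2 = 81/49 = 1.65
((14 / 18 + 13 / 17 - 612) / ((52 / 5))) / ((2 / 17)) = -58375 / 117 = -498.93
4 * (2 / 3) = 8 / 3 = 2.67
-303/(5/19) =-5757/5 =-1151.40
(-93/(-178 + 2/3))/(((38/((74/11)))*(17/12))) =30969/472549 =0.07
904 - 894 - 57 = -47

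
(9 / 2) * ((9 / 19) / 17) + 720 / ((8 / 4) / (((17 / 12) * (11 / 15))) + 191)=89899677 / 23305742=3.86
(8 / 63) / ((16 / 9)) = 1 / 14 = 0.07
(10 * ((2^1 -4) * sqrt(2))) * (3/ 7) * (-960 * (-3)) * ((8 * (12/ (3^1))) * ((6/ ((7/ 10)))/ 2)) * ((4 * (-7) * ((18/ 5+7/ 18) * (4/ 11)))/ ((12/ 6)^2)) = 2646835200 * sqrt(2)/ 77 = 48612860.22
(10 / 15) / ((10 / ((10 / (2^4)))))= 1 / 24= 0.04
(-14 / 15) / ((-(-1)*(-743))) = 14 / 11145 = 0.00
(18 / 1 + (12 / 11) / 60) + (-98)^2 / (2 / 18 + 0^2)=4754971 / 55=86454.02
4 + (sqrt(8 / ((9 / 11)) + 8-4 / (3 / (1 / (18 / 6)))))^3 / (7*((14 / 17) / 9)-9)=4-1768*sqrt(39) / 1279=-4.63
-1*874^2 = -763876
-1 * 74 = -74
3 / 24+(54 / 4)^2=1459 / 8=182.38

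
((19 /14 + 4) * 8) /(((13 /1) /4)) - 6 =654 /91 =7.19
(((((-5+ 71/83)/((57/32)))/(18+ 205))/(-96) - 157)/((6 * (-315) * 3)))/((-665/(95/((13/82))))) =-0.02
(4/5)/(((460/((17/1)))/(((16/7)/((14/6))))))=816/28175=0.03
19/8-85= -661/8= -82.62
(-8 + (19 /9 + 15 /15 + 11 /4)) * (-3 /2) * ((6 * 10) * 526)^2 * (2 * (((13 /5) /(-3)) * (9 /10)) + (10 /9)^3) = -146188404824 /243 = -601598373.76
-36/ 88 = -9/ 22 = -0.41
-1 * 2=-2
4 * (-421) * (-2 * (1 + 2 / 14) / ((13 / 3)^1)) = 80832 / 91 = 888.26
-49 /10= -4.90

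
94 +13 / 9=859 / 9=95.44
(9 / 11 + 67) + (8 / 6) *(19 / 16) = 9161 / 132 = 69.40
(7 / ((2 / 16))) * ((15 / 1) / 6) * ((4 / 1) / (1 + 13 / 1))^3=160 / 49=3.27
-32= -32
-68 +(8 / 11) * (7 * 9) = -244 / 11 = -22.18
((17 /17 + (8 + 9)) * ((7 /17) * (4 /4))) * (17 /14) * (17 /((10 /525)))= 16065 /2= 8032.50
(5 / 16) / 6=5 / 96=0.05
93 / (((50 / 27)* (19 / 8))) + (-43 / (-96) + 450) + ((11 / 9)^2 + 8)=592314323 / 1231200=481.09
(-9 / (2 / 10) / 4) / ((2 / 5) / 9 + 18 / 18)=-2025 / 188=-10.77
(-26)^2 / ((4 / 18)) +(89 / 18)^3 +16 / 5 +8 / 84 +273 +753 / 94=33071055113 / 9593640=3447.19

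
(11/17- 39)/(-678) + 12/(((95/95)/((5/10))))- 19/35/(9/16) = 3080936/605115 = 5.09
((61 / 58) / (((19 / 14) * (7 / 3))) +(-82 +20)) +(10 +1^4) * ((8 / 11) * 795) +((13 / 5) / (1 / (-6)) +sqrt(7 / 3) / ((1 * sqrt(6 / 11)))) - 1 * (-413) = 6697.80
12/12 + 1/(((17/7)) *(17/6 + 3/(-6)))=20/17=1.18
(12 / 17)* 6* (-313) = -22536 / 17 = -1325.65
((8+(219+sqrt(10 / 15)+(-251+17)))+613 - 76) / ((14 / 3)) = sqrt(6) / 14+795 / 7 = 113.75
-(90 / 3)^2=-900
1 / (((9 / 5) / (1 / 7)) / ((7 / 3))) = 5 / 27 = 0.19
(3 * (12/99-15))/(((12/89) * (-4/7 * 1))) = 305893/528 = 579.34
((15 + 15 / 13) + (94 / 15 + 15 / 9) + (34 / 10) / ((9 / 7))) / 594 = 0.05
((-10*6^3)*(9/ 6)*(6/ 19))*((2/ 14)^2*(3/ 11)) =-5.69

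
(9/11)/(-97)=-0.01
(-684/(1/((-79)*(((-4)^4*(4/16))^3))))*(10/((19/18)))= 134196756480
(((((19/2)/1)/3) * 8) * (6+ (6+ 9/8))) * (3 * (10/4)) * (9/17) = 89775/68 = 1320.22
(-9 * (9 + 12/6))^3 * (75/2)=-72772425/2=-36386212.50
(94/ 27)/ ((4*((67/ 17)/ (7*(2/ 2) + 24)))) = 24769/ 3618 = 6.85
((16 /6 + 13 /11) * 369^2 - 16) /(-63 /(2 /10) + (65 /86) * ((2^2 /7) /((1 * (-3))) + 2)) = -5204867619 /3115310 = -1670.74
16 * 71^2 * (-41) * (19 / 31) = -62831024 / 31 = -2026807.23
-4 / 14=-2 / 7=-0.29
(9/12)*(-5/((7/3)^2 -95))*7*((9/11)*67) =569835/35464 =16.07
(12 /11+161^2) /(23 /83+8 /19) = 449670511 /12111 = 37129.10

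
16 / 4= 4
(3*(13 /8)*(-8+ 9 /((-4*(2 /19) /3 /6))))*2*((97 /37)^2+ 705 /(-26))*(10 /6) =5659613905 /43808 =129191.33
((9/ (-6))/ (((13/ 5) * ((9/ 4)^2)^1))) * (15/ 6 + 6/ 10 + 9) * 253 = -122452/ 351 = -348.87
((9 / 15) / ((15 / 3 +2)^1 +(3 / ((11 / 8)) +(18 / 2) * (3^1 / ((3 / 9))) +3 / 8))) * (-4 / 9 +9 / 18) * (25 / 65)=44 / 310791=0.00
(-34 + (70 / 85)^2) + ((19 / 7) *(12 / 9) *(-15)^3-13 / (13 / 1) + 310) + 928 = -22274459 / 2023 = -11010.61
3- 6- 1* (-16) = 13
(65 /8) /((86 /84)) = 7.94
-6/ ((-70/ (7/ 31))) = 3/ 155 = 0.02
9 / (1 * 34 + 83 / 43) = 129 / 515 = 0.25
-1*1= -1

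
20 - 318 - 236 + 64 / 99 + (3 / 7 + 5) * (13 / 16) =-2932459 / 5544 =-528.94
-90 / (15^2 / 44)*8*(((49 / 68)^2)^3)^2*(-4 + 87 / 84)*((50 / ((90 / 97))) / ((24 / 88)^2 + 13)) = 33.72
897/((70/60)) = 5382/7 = 768.86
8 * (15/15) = 8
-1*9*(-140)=1260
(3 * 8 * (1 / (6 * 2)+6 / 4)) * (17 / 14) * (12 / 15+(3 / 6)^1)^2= 54587 / 700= 77.98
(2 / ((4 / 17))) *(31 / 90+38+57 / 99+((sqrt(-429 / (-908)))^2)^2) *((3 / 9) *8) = 271571795279 / 306082260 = 887.25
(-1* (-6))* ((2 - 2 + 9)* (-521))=-28134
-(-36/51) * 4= 48/17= 2.82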